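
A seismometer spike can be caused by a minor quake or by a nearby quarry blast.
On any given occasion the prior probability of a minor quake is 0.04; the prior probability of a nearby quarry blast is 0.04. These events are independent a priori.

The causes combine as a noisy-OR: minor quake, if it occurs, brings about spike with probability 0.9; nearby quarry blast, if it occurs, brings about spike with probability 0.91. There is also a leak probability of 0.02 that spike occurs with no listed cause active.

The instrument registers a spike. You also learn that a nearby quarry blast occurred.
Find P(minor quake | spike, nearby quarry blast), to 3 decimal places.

P(minor quake | spike, nearby quarry blast) ≈ 0.043

Under noisy-OR, P(spike | causes) = 1 − (1−0.02)·∏(1−qᵢ) over the active causes.
P(spike | nearby quarry blast) = 0.9118×0.96 + 0.99118×0.04 = 0.875328 + 0.039647 = 0.914975
The minor quake-present share is 0.99118×0.04 = 0.039647.
P(minor quake | spike, nearby quarry blast) = 0.039647 / 0.914975 ≈ 0.043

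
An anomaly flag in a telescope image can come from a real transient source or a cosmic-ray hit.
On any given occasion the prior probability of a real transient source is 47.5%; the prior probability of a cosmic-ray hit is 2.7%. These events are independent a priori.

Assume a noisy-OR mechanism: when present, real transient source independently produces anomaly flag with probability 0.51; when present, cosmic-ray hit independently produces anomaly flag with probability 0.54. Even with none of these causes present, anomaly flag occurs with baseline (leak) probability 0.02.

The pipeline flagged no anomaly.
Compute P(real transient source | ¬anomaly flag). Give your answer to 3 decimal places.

P(real transient source | ¬anomaly flag) ≈ 0.307

Under noisy-OR, P(anomaly flag | causes) = 1 − (1−0.02)·∏(1−qᵢ) over the active causes.
Enumerate the 4 (real transient source, cosmic-ray hit) configurations and weight by the priors:
  P(¬anomaly flag) = 0.98*0.525*0.973 + 0.4508*0.525*0.027 + 0.4802*0.475*0.973 + 0.220892*0.475*0.027
        = 0.500608 + 0.006390 + 0.221936 + 0.002833 = 0.731767
The terms with real transient source present sum to 0.224769, so
  P(real transient source | ¬anomaly flag) = 0.224769 / 0.731767 ≈ 0.307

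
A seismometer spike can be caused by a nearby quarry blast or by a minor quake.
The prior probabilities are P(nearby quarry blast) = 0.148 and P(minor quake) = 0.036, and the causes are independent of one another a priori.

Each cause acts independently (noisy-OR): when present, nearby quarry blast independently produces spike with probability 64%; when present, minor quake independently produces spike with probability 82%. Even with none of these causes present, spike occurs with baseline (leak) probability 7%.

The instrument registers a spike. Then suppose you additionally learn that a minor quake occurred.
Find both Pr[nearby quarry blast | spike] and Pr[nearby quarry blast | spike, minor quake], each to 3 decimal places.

Pr[nearby quarry blast | spike] ≈ 0.546; Pr[nearby quarry blast | spike, minor quake] ≈ 0.164

Under noisy-OR, P(spike | causes) = 1 − (1−0.07)·∏(1−qᵢ) over the active causes.
Enumerate the 4 (nearby quarry blast, minor quake) configurations and weight by the priors:
  P(spike) = 0.07*0.852*0.964 + 0.8326*0.852*0.036 + 0.6652*0.148*0.964 + 0.939736*0.148*0.036
        = 0.057493 + 0.025538 + 0.094905 + 0.005007 = 0.182943
Keeping only the nearby quarry blast-present terms gives 0.099912, so
  P(nearby quarry blast | spike) = 0.099912 / 0.182943 ≈ 0.546

With the extra evidence:
P(spike | minor quake) = 0.8326*0.852 + 0.939736*0.148 = 0.709375 + 0.139081 = 0.848456
The nearby quarry blast-present share is 0.939736*0.148 = 0.139081.
So P(nearby quarry blast | spike, minor quake) = 0.139081/0.848456 ≈ 0.164.
Conditioning on minor quake lowers the posterior on nearby quarry blast: the classic explaining-away effect in a common-effect structure.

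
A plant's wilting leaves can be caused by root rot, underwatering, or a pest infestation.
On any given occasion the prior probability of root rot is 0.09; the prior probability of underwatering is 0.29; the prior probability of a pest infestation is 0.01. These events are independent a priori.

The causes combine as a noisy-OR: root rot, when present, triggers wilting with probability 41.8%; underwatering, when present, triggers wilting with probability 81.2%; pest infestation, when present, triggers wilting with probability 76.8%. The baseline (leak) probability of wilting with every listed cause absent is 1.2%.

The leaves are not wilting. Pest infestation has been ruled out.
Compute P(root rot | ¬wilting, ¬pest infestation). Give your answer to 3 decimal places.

P(root rot | ¬wilting, ¬pest infestation) ≈ 0.054

Under noisy-OR, P(wilting | causes) = 1 − (1−0.012)·∏(1−qᵢ) over the active causes.
Numerator (weight on configurations with root rot): 0.036744 + 0.002821 = 0.039565
Normalizer over all consistent configurations: 0.988*0.91*0.71 + 0.185744*0.91*0.29 + 0.575016*0.09*0.71 + 0.108103*0.09*0.29 = 0.726930
Posterior = 0.039565 / 0.726930 ≈ 0.054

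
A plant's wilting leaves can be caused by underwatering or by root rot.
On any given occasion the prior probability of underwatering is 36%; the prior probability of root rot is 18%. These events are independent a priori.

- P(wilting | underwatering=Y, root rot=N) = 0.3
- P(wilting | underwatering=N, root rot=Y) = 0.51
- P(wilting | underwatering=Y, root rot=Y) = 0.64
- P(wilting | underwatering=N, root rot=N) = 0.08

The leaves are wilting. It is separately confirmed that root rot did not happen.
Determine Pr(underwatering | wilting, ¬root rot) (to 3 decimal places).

Pr(underwatering | wilting, ¬root rot) ≈ 0.678

Numerator (weight on configurations with underwatering): 0.3×0.36 = 0.108000
Normalizer over all consistent configurations: 0.08×0.64 + 0.3×0.36 = 0.159200
Posterior = 0.108000 / 0.159200 ≈ 0.678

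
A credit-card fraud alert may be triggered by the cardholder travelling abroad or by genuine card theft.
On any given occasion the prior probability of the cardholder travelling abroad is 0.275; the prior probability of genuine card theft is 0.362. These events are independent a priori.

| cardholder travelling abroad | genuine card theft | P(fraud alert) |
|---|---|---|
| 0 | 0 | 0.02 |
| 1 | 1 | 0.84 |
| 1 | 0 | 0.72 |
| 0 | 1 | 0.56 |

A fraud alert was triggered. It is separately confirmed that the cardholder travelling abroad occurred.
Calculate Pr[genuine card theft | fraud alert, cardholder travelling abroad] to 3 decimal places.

Pr[genuine card theft | fraud alert, cardholder travelling abroad] ≈ 0.398

By total probability over both values of genuine card theft:
  P(fraud alert | cardholder travelling abroad) = 0.72×0.638 + 0.84×0.362
        = 0.459360 + 0.304080 = 0.763440
Configurations with genuine card theft contribute 0.304080, so
  P(genuine card theft | fraud alert, cardholder travelling abroad) = 0.304080 / 0.763440 ≈ 0.398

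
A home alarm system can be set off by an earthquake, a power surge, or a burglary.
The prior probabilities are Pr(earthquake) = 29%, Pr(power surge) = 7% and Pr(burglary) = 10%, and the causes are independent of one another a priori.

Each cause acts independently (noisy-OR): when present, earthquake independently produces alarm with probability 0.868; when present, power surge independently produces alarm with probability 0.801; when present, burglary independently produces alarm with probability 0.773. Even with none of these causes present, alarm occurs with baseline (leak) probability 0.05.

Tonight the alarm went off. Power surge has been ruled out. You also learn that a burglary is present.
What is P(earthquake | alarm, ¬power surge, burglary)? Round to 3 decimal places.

Under noisy-OR, P(alarm | causes) = 1 − (1−0.05)·∏(1−qᵢ) over the active causes.
For the numerator, keep only earthquake=true terms: 0.971534*0.29 = 0.281745
Normalizer over all consistent configurations: 0.78435*0.71 + 0.971534*0.29 = 0.838634
P(earthquake | alarm, ¬power surge, burglary) = 0.281745/0.838634 ≈ 0.336

P(earthquake | alarm, ¬power surge, burglary) ≈ 0.336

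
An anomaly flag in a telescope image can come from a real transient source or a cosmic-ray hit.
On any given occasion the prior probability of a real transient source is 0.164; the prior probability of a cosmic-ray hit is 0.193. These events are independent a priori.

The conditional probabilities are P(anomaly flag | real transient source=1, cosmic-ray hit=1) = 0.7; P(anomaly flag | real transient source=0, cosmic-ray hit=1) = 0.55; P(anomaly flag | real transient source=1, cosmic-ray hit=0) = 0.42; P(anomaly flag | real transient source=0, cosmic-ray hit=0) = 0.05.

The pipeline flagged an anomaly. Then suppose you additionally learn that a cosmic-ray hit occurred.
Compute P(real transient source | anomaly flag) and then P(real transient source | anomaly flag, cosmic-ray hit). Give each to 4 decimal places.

P(real transient source | anomaly flag) ≈ 0.3883; P(real transient source | anomaly flag, cosmic-ray hit) ≈ 0.1998

P(anomaly flag) = 0.05×0.836×0.807 + 0.55×0.836×0.193 + 0.42×0.164×0.807 + 0.7×0.164×0.193 = 0.033733 + 0.088741 + 0.055586 + 0.022156 = 0.200216
Restricting to configurations with real transient source present: 0.055586 + 0.022156 = 0.077742.
P(real transient source | anomaly flag) = 0.077742 / 0.200216 ≈ 0.3883

With the extra evidence:
P(anomaly flag | cosmic-ray hit) = 0.55×0.836 + 0.7×0.164 = 0.459800 + 0.114800 = 0.574600
The real transient source-present share is 0.7×0.164 = 0.114800.
So P(real transient source | anomaly flag, cosmic-ray hit) = 0.114800/0.574600 ≈ 0.1998.
Conditioning on cosmic-ray hit lowers the posterior on real transient source: the classic explaining-away effect in a common-effect structure.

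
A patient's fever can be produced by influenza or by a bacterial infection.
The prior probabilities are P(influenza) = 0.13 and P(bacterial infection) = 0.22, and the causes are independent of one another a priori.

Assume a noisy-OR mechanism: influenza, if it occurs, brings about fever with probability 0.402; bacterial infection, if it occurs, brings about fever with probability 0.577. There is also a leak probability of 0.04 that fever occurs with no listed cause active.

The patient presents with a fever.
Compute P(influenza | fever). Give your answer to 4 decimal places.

P(influenza | fever) ≈ 0.3153

Under noisy-OR, P(fever | causes) = 1 − (1−0.04)·∏(1−qᵢ) over the active causes.
P(fever) = 0.04*0.87*0.78 + 0.59392*0.87*0.22 + 0.42592*0.13*0.78 + 0.757164*0.13*0.22 = 0.027144 + 0.113676 + 0.043188 + 0.021655 = 0.205663
The influenza-present share is 0.043188 + 0.021655 = 0.064843.
So P(influenza | fever) = 0.064843/0.205663 ≈ 0.3153.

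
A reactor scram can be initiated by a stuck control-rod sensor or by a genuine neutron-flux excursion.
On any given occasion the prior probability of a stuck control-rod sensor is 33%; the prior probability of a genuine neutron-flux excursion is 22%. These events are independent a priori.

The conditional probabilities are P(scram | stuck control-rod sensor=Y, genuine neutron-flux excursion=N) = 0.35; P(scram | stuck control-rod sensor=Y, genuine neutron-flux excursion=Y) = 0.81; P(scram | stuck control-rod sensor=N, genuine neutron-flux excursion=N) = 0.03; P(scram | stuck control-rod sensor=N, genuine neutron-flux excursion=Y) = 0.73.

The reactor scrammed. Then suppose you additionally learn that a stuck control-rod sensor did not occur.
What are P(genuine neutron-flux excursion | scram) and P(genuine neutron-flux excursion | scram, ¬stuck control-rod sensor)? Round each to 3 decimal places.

P(genuine neutron-flux excursion | scram) ≈ 0.611; P(genuine neutron-flux excursion | scram, ¬stuck control-rod sensor) ≈ 0.873

For the numerator, keep only genuine neutron-flux excursion=true terms: 0.107602 + 0.058806 = 0.166408
Denominator P(scram): 0.03·0.67·0.78 + 0.73·0.67·0.22 + 0.35·0.33·0.78 + 0.81·0.33·0.22 = 0.272176
P(genuine neutron-flux excursion | scram) = 0.166408/0.272176 ≈ 0.611

With the extra evidence:
Sum P(scram|·) weighted by the priors over both values of genuine neutron-flux excursion:
  P(scram | ¬stuck control-rod sensor) = 0.03·0.78 + 0.73·0.22
        = 0.023400 + 0.160600 = 0.184000
The terms with genuine neutron-flux excursion present sum to 0.160600, so
  P(genuine neutron-flux excursion | scram, ¬stuck control-rod sensor) = 0.160600 / 0.184000 ≈ 0.873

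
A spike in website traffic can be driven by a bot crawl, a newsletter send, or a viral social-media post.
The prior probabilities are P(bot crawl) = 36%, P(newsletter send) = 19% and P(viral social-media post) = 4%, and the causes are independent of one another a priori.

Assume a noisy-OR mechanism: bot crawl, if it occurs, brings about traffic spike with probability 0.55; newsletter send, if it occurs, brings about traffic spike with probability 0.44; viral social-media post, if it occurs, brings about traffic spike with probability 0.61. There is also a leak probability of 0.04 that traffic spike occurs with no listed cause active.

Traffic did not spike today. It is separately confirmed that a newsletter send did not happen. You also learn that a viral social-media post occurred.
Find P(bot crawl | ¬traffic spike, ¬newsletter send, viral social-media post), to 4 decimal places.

Under noisy-OR, P(traffic spike | causes) = 1 − (1−0.04)·∏(1−qᵢ) over the active causes.
P(¬traffic spike | ¬newsletter send, viral social-media post) = 0.3744×0.64 + 0.16848×0.36 = 0.239616 + 0.060653 = 0.300269
Restricting to configurations with bot crawl present: 0.16848×0.36 = 0.060653.
So P(bot crawl | ¬traffic spike, ¬newsletter send, viral social-media post) = 0.060653/0.300269 ≈ 0.2020.

P(bot crawl | ¬traffic spike, ¬newsletter send, viral social-media post) ≈ 0.2020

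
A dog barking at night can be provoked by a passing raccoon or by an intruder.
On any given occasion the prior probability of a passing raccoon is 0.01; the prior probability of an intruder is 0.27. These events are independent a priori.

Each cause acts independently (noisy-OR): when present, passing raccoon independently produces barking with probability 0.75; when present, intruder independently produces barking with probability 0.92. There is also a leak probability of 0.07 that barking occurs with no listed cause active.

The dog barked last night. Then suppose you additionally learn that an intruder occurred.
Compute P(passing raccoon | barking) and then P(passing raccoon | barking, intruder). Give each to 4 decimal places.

P(passing raccoon | barking) ≈ 0.0269; P(passing raccoon | barking, intruder) ≈ 0.0106

Under noisy-OR, P(barking | causes) = 1 − (1−0.07)·∏(1−qᵢ) over the active causes.
For the numerator, keep only passing raccoon=true terms: 0.005603 + 0.002650 = 0.008253
The normalizing constant is 0.07×0.99×0.73 + 0.9256×0.99×0.27 + 0.7675×0.01×0.73 + 0.9814×0.01×0.27 = 0.306255
P(passing raccoon | barking) = 0.008253/0.306255 ≈ 0.0269

Now condition on the additional information:
By total probability over both values of passing raccoon:
  P(barking | intruder) = 0.9256×0.99 + 0.9814×0.01
        = 0.916344 + 0.009814 = 0.926158
Keeping only the passing raccoon-present terms gives 0.009814, so
  P(passing raccoon | barking, intruder) = 0.009814 / 0.926158 ≈ 0.0106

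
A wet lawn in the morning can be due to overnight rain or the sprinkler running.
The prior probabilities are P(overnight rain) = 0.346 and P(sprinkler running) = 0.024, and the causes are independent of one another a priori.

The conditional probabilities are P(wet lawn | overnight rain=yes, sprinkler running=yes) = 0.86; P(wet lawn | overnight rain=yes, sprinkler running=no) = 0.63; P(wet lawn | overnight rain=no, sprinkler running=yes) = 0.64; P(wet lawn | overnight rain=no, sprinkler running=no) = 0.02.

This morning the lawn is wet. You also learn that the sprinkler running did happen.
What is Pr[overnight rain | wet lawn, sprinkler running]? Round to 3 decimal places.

Pr[overnight rain | wet lawn, sprinkler running] ≈ 0.416

Weight on overnight rain=true, given the evidence: 0.86·0.346 = 0.297560
Normalizer over all consistent configurations: 0.64·0.654 + 0.86·0.346 = 0.716120
P(overnight rain | wet lawn, sprinkler running) = 0.297560/0.716120 ≈ 0.416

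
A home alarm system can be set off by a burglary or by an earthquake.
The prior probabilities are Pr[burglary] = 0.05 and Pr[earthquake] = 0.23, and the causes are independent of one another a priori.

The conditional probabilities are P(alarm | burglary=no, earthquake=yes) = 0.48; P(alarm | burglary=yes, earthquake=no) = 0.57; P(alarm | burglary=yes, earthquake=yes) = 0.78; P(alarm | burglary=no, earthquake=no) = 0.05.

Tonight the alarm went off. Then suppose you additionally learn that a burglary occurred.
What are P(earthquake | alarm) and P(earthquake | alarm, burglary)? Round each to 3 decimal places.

P(earthquake | alarm) ≈ 0.660; P(earthquake | alarm, burglary) ≈ 0.290

P(alarm) = 0.05×0.95×0.77 + 0.48×0.95×0.23 + 0.57×0.05×0.77 + 0.78×0.05×0.23 = 0.036575 + 0.104880 + 0.021945 + 0.008970 = 0.172370
The earthquake-present share is 0.104880 + 0.008970 = 0.113850.
Hence the posterior is 0.113850/0.172370 ≈ 0.660.

Now condition on the additional information:
Enumerate both values of earthquake and weight by the priors:
  P(alarm | burglary) = 0.57*0.77 + 0.78*0.23
        = 0.438900 + 0.179400 = 0.618300
Keeping only the earthquake-present terms gives 0.179400, so
  P(earthquake | alarm, burglary) = 0.179400 / 0.618300 ≈ 0.290
The drop from 0.660 to 0.290 is the explaining-away (discounting) effect.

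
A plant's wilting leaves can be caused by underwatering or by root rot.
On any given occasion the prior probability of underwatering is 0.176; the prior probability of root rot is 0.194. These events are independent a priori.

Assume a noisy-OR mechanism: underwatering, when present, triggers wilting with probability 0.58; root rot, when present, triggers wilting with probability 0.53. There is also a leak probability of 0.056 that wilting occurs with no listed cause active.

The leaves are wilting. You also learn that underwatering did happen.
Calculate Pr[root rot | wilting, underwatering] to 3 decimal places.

Pr[root rot | wilting, underwatering] ≈ 0.245

Under noisy-OR, P(wilting | causes) = 1 − (1−0.056)·∏(1−qᵢ) over the active causes.
P(wilting | underwatering) = 0.60352·0.806 + 0.813654·0.194 = 0.486437 + 0.157849 = 0.644286
The root rot-present share is 0.813654·0.194 = 0.157849.
Hence the posterior is 0.157849/0.644286 ≈ 0.245.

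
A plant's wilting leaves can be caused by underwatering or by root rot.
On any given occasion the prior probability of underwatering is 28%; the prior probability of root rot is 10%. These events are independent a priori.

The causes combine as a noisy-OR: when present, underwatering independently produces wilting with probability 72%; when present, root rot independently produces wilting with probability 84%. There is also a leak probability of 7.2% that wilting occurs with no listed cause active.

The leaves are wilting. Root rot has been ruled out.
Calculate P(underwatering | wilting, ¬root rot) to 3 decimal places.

P(underwatering | wilting, ¬root rot) ≈ 0.800

Under noisy-OR, P(wilting | causes) = 1 − (1−0.072)·∏(1−qᵢ) over the active causes.
Numerator (weight on configurations with underwatering): 0.74016·0.28 = 0.207245
Normalizer over all consistent configurations: 0.072·0.72 + 0.74016·0.28 = 0.259085
P(underwatering | wilting, ¬root rot) = 0.207245/0.259085 ≈ 0.800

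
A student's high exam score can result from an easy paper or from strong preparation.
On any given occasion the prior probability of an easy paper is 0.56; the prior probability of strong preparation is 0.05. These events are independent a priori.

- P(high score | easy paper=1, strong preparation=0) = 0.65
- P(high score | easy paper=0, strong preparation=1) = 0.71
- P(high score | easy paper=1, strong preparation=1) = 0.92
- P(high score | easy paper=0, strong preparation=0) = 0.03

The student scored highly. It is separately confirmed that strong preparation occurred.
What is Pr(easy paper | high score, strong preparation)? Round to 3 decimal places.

Numerator (weight on configurations with easy paper): 0.92*0.56 = 0.515200
The normalizing constant is 0.71*0.44 + 0.92*0.56 = 0.827600
Posterior = 0.515200 / 0.827600 ≈ 0.623

Pr(easy paper | high score, strong preparation) ≈ 0.623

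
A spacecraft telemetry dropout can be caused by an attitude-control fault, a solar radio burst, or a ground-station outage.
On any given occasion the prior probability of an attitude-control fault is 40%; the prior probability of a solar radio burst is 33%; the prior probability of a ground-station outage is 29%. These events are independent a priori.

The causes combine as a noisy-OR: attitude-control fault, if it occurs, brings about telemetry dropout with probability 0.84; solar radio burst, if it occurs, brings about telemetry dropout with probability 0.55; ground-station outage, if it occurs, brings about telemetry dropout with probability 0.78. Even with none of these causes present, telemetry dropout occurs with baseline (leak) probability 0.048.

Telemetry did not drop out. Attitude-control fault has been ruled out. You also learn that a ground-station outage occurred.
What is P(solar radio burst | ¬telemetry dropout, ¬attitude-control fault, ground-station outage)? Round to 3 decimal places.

P(solar radio burst | ¬telemetry dropout, ¬attitude-control fault, ground-station outage) ≈ 0.181

Under noisy-OR, P(telemetry dropout | causes) = 1 − (1−0.048)·∏(1−qᵢ) over the active causes.
P(¬telemetry dropout | ¬attitude-control fault, ground-station outage) = 0.20944×0.67 + 0.094248×0.33 = 0.140325 + 0.031102 = 0.171427
Restricting to configurations with solar radio burst present: 0.094248×0.33 = 0.031102.
So P(solar radio burst | ¬telemetry dropout, ¬attitude-control fault, ground-station outage) = 0.031102/0.171427 ≈ 0.181.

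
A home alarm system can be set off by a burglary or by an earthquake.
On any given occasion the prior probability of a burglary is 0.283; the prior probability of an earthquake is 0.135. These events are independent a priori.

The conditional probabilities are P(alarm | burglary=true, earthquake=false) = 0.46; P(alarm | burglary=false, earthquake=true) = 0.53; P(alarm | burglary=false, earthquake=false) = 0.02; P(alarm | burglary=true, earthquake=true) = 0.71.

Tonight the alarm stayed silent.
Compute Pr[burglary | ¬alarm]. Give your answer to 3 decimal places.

Pr[burglary | ¬alarm] ≈ 0.180

By total probability over the 4 (burglary, earthquake) configurations:
  P(¬alarm) = 0.98×0.717×0.865 + 0.47×0.717×0.135 + 0.54×0.283×0.865 + 0.29×0.283×0.135
        = 0.607801 + 0.045494 + 0.132189 + 0.011079 = 0.796563
Keeping only the burglary-present terms gives 0.143268, so
  P(burglary | ¬alarm) = 0.143268 / 0.796563 ≈ 0.180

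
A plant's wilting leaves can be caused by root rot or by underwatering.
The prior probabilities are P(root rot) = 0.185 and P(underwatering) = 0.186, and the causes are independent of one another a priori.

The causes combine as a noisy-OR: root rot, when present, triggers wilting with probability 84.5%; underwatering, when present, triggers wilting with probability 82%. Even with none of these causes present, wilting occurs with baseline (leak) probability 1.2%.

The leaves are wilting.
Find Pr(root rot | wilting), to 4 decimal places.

Pr(root rot | wilting) ≈ 0.5484

Under noisy-OR, P(wilting | causes) = 1 − (1−0.012)·∏(1−qᵢ) over the active causes.
Sum P(wilting|·) weighted by the priors over the 4 (root rot, underwatering) configurations:
  P(wilting) = 0.012·0.815·0.814 + 0.82216·0.815·0.186 + 0.84686·0.185·0.814 + 0.972435·0.185·0.186
        = 0.007961 + 0.124631 + 0.127529 + 0.033461 = 0.293582
The terms with root rot present sum to 0.160990, so
  P(root rot | wilting) = 0.160990 / 0.293582 ≈ 0.5484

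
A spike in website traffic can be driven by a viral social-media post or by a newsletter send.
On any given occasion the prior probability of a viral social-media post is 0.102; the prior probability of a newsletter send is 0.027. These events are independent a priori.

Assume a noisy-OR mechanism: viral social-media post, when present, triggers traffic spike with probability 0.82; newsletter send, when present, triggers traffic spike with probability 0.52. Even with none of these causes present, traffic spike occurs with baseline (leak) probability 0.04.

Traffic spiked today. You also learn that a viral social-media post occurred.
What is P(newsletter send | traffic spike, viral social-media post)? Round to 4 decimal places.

P(newsletter send | traffic spike, viral social-media post) ≈ 0.0298

Under noisy-OR, P(traffic spike | causes) = 1 − (1−0.04)·∏(1−qᵢ) over the active causes.
Weight on newsletter send=true, given the evidence: 0.917056*0.027 = 0.024761
Denominator P(traffic spike | viral social-media post): 0.8272*0.973 + 0.917056*0.027 = 0.829627
Posterior = 0.024761 / 0.829627 ≈ 0.0298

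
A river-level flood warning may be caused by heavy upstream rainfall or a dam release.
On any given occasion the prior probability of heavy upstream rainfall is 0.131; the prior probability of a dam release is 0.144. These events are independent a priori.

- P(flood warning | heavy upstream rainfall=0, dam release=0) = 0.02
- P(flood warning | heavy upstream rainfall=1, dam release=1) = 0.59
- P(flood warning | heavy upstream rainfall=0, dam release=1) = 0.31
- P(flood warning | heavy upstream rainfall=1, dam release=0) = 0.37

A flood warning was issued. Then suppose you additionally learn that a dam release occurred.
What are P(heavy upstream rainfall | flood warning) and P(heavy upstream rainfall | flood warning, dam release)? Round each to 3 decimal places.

For the numerator, keep only heavy upstream rainfall=true terms: 0.041490 + 0.011130 = 0.052620
Normalizer over all consistent configurations: 0.02×0.869×0.856 + 0.31×0.869×0.144 + 0.37×0.131×0.856 + 0.59×0.131×0.144 = 0.106289
Posterior = 0.052620 / 0.106289 ≈ 0.495

Now also conditioning on dam release=true:
Weight on heavy upstream rainfall=true, given the evidence: 0.59*0.131 = 0.077290
Normalizer over all consistent configurations: 0.31*0.869 + 0.59*0.131 = 0.346680
Posterior = 0.077290 / 0.346680 ≈ 0.223

P(heavy upstream rainfall | flood warning) ≈ 0.495; P(heavy upstream rainfall | flood warning, dam release) ≈ 0.223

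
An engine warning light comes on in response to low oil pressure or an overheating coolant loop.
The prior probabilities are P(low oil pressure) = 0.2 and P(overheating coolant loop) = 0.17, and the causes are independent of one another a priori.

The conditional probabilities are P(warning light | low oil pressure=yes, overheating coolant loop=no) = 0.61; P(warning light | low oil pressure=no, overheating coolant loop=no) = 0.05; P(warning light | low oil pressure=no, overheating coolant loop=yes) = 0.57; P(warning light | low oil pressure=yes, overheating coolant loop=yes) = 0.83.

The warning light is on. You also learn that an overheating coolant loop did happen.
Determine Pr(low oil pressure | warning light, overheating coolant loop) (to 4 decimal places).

Pr(low oil pressure | warning light, overheating coolant loop) ≈ 0.2669

By total probability over both values of low oil pressure:
  P(warning light | overheating coolant loop) = 0.57*0.8 + 0.83*0.2
        = 0.456000 + 0.166000 = 0.622000
The terms with low oil pressure present sum to 0.166000, so
  P(low oil pressure | warning light, overheating coolant loop) = 0.166000 / 0.622000 ≈ 0.2669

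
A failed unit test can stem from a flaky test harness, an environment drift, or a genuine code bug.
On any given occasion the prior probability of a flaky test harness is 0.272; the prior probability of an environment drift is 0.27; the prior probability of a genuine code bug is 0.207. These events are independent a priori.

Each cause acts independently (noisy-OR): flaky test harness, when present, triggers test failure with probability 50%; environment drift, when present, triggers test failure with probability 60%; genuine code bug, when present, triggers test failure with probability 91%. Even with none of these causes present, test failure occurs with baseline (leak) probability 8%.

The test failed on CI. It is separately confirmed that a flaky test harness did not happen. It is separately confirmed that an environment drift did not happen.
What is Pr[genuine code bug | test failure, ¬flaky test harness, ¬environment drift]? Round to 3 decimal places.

Under noisy-OR, P(test failure | causes) = 1 − (1−0.08)·∏(1−qᵢ) over the active causes.
Numerator (weight on configurations with genuine code bug): 0.9172×0.207 = 0.189860
The normalizing constant is 0.08×0.793 + 0.9172×0.207 = 0.253300
P(genuine code bug | test failure, ¬flaky test harness, ¬environment drift) = 0.189860/0.253300 ≈ 0.750

Pr[genuine code bug | test failure, ¬flaky test harness, ¬environment drift] ≈ 0.750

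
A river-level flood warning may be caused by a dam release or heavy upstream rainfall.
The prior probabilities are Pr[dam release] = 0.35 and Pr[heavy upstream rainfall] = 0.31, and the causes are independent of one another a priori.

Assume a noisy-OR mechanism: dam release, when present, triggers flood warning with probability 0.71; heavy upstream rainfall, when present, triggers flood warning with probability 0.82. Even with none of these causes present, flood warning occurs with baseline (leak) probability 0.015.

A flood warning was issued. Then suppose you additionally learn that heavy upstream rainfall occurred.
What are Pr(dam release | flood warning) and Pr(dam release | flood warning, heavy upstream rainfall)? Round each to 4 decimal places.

Under noisy-OR, P(flood warning | causes) = 1 − (1−0.015)·∏(1−qᵢ) over the active causes.
Weight on dam release=true, given the evidence: 0.172516 + 0.102921 = 0.275437
The normalizing constant is 0.015·0.65·0.69 + 0.8227·0.65·0.31 + 0.71435·0.35·0.69 + 0.948583·0.35·0.31 = 0.447938
P(dam release | flood warning) = 0.275437/0.447938 ≈ 0.6149

With the extra evidence:
P(flood warning | heavy upstream rainfall) = 0.8227×0.65 + 0.948583×0.35 = 0.534755 + 0.332004 = 0.866759
Of this, 0.332004 comes from 0.948583×0.35 (the dam release=true cases).
So P(dam release | flood warning, heavy upstream rainfall) = 0.332004/0.866759 ≈ 0.3830.

Pr(dam release | flood warning) ≈ 0.6149; Pr(dam release | flood warning, heavy upstream rainfall) ≈ 0.3830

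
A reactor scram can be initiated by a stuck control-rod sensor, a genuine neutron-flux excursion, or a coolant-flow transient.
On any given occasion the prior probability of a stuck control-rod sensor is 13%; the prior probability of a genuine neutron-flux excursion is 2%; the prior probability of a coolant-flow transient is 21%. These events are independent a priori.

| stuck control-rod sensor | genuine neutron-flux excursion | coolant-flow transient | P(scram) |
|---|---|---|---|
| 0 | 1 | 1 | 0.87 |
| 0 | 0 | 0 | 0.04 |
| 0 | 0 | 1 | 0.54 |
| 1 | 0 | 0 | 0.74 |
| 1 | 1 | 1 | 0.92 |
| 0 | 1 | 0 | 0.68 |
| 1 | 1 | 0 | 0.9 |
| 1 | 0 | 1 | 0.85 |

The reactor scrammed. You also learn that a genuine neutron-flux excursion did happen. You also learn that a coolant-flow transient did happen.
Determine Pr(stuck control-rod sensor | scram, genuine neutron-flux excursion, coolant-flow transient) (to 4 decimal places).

P(scram | genuine neutron-flux excursion, coolant-flow transient) = 0.87·0.87 + 0.92·0.13 = 0.756900 + 0.119600 = 0.876500
Of this, 0.119600 comes from 0.92·0.13 (the stuck control-rod sensor=true cases).
P(stuck control-rod sensor | scram, genuine neutron-flux excursion, coolant-flow transient) = 0.119600 / 0.876500 ≈ 0.1365

Pr(stuck control-rod sensor | scram, genuine neutron-flux excursion, coolant-flow transient) ≈ 0.1365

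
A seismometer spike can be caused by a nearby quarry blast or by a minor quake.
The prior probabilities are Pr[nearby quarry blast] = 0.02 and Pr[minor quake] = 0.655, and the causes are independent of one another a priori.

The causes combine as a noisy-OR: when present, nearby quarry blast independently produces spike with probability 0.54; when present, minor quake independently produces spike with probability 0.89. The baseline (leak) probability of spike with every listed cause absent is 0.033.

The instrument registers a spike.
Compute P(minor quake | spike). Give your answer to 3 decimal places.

P(minor quake | spike) ≈ 0.975

Under noisy-OR, P(spike | causes) = 1 − (1−0.033)·∏(1−qᵢ) over the active causes.
For the numerator, keep only minor quake=true terms: 0.573621 + 0.012459 = 0.586080
Normalizer over all consistent configurations: 0.033*0.98*0.345 + 0.89363*0.98*0.655 + 0.55518*0.02*0.345 + 0.95107*0.02*0.655 = 0.601068
P(minor quake | spike) = 0.586080/0.601068 ≈ 0.975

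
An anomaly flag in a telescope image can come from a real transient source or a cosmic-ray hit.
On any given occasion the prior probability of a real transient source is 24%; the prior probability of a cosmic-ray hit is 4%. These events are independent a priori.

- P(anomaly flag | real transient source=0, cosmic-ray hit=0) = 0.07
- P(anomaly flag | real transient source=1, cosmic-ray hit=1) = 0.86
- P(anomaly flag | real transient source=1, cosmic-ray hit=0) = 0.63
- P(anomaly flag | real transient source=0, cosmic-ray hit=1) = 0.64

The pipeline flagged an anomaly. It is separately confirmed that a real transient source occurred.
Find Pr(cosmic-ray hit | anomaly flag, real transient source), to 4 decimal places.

P(anomaly flag | real transient source) = 0.63·0.96 + 0.86·0.04 = 0.604800 + 0.034400 = 0.639200
Of this, 0.034400 comes from 0.86·0.04 (the cosmic-ray hit=true cases).
P(cosmic-ray hit | anomaly flag, real transient source) = 0.034400 / 0.639200 ≈ 0.0538

Pr(cosmic-ray hit | anomaly flag, real transient source) ≈ 0.0538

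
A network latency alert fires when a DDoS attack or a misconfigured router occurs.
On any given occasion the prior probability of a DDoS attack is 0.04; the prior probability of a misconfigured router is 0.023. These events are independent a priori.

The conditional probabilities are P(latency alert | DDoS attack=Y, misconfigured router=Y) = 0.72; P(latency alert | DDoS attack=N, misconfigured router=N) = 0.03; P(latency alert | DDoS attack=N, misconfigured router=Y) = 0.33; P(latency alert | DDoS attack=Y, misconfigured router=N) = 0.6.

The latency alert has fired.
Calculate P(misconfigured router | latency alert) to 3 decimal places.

P(misconfigured router | latency alert) ≈ 0.134

P(latency alert) = 0.03*0.96*0.977 + 0.33*0.96*0.023 + 0.6*0.04*0.977 + 0.72*0.04*0.023 = 0.028138 + 0.007286 + 0.023448 + 0.000662 = 0.059534
The misconfigured router-present share is 0.007286 + 0.000662 = 0.007948.
Hence the posterior is 0.007948/0.059534 ≈ 0.134.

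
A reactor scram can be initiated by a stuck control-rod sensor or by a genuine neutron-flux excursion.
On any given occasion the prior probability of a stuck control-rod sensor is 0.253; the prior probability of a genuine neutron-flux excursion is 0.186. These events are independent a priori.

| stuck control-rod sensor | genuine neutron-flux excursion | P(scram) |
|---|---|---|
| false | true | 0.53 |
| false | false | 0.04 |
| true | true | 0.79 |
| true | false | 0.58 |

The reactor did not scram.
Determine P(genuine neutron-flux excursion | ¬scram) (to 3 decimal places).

For the numerator, keep only genuine neutron-flux excursion=true terms: 0.065303 + 0.009882 = 0.075185
Denominator P(¬scram): 0.96·0.747·0.814 + 0.47·0.747·0.186 + 0.42·0.253·0.814 + 0.21·0.253·0.186 = 0.745417
P(genuine neutron-flux excursion | ¬scram) = 0.075185/0.745417 ≈ 0.101

P(genuine neutron-flux excursion | ¬scram) ≈ 0.101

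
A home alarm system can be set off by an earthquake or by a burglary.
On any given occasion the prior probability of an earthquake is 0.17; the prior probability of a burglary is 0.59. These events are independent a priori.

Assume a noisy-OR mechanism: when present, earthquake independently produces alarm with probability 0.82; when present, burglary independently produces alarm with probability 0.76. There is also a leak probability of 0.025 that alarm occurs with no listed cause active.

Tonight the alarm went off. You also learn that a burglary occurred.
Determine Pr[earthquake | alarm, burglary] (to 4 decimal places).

Under noisy-OR, P(alarm | causes) = 1 − (1−0.025)·∏(1−qᵢ) over the active causes.
P(alarm | burglary) = 0.766·0.83 + 0.95788·0.17 = 0.635780 + 0.162840 = 0.798620
The earthquake-present share is 0.95788·0.17 = 0.162840.
P(earthquake | alarm, burglary) = 0.162840 / 0.798620 ≈ 0.2039

Pr[earthquake | alarm, burglary] ≈ 0.2039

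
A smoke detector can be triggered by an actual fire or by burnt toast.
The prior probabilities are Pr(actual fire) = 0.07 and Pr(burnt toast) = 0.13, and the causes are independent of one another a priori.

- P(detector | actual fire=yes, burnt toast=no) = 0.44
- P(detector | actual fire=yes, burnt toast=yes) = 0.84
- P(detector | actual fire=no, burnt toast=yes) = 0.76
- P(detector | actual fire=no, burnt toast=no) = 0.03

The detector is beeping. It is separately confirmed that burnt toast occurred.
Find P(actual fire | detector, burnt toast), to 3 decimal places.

Sum P(detector|·) weighted by the priors over both values of actual fire:
  P(detector | burnt toast) = 0.76×0.93 + 0.84×0.07
        = 0.706800 + 0.058800 = 0.765600
Keeping only the actual fire-present terms gives 0.058800, so
  P(actual fire | detector, burnt toast) = 0.058800 / 0.765600 ≈ 0.077

P(actual fire | detector, burnt toast) ≈ 0.077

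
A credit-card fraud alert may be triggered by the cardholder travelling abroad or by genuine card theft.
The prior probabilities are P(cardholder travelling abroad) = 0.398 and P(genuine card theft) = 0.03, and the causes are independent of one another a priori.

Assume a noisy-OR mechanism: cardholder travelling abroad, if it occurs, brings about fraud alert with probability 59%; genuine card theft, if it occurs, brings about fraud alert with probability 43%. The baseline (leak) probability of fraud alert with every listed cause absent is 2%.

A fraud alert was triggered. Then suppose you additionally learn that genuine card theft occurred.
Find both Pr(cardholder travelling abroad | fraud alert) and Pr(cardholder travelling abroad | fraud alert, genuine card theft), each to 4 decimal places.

Pr(cardholder travelling abroad | fraud alert) ≈ 0.9244; Pr(cardholder travelling abroad | fraud alert, genuine card theft) ≈ 0.5359

Under noisy-OR, P(fraud alert | causes) = 1 − (1−0.02)·∏(1−qᵢ) over the active causes.
By total probability over the 4 (cardholder travelling abroad, genuine card theft) configurations:
  P(fraud alert) = 0.02·0.602·0.97 + 0.4414·0.602·0.03 + 0.5982·0.398·0.97 + 0.770974·0.398·0.03
        = 0.011679 + 0.007972 + 0.230941 + 0.009205 = 0.259797
Keeping only the cardholder travelling abroad-present terms gives 0.240146, so
  P(cardholder travelling abroad | fraud alert) = 0.240146 / 0.259797 ≈ 0.9244

Now condition on the additional information:
P(fraud alert | genuine card theft) = 0.4414·0.602 + 0.770974·0.398 = 0.265723 + 0.306848 = 0.572571
Restricting to configurations with cardholder travelling abroad present: 0.770974·0.398 = 0.306848.
So P(cardholder travelling abroad | fraud alert, genuine card theft) = 0.306848/0.572571 ≈ 0.5359.
The drop from 0.9244 to 0.5359 is the explaining-away (discounting) effect.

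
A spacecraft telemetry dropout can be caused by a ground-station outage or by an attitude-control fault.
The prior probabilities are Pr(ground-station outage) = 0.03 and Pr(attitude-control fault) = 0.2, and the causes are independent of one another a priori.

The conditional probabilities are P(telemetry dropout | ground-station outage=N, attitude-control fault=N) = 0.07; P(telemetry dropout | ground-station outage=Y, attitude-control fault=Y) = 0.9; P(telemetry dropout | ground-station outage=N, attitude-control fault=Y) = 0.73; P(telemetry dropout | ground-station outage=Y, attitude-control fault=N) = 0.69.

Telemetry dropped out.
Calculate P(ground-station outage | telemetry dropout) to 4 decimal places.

P(ground-station outage | telemetry dropout) ≈ 0.1008

P(telemetry dropout) = 0.07·0.97·0.8 + 0.73·0.97·0.2 + 0.69·0.03·0.8 + 0.9·0.03·0.2 = 0.054320 + 0.141620 + 0.016560 + 0.005400 = 0.217900
Restricting to configurations with ground-station outage present: 0.016560 + 0.005400 = 0.021960.
Hence the posterior is 0.021960/0.217900 ≈ 0.1008.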